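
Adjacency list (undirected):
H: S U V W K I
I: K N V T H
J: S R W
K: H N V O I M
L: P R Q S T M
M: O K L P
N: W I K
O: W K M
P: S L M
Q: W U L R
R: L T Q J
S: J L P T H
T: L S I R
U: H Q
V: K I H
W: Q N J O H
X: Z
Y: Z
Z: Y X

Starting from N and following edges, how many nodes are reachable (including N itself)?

BFS from N visits: N, I, K, W, H, T, V, M, O, J, Q, S, U, L, R, P
Reachable nodes: 16 of 19 total.

16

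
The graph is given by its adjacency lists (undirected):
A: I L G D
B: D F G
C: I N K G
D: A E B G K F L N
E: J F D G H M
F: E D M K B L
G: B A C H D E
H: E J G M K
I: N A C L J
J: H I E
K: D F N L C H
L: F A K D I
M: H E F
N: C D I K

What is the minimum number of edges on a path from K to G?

2

Level 0: K
Level 1: C, D, F, H, L, N
Level 2: A, B, E, G, I, J, M
G first appears at level 2.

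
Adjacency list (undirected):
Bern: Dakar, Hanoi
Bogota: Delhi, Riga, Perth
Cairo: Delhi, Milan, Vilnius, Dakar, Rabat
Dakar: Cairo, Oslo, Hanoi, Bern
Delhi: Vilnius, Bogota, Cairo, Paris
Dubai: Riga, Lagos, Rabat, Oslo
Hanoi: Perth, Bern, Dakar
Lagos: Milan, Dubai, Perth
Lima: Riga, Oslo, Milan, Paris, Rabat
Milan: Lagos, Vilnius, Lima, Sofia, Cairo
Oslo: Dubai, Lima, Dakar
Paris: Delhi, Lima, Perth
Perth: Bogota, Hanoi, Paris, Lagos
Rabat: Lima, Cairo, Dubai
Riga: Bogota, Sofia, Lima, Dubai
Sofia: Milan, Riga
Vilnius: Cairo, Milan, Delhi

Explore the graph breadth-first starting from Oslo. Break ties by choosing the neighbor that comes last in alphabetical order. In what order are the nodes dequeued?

Oslo -> Lima -> Dubai -> Dakar -> Riga -> Rabat -> Paris -> Milan -> Lagos -> Hanoi -> Cairo -> Bern -> Sofia -> Bogota -> Perth -> Delhi -> Vilnius

Visit Oslo; enqueue Lima, Dubai, Dakar → queue [Lima, Dubai, Dakar]
Visit Lima; enqueue Riga, Rabat, Paris, Milan → queue [Dubai, Dakar, Riga, Rabat, Paris, Milan]
Visit Dubai; enqueue Lagos → queue [Dakar, Riga, Rabat, Paris, Milan, Lagos]
Visit Dakar; enqueue Hanoi, Cairo, Bern → queue [Riga, Rabat, Paris, Milan, Lagos, Hanoi, Cairo, Bern]
Visit Riga; enqueue Sofia, Bogota → queue [Rabat, Paris, Milan, Lagos, Hanoi, Cairo, Bern, Sofia, Bogota]
Visit Rabat → queue [Paris, Milan, Lagos, Hanoi, Cairo, Bern, Sofia, Bogota]
Visit Paris; enqueue Perth, Delhi → queue [Milan, Lagos, Hanoi, Cairo, Bern, Sofia, Bogota, Perth, Delhi]
Visit Milan; enqueue Vilnius → queue [Lagos, Hanoi, Cairo, Bern, Sofia, Bogota, Perth, Delhi, Vilnius]
Visit Lagos → queue [Hanoi, Cairo, Bern, Sofia, Bogota, Perth, Delhi, Vilnius]
Visit Hanoi → queue [Cairo, Bern, Sofia, Bogota, Perth, Delhi, Vilnius]
Visit Cairo → queue [Bern, Sofia, Bogota, Perth, Delhi, Vilnius]
Visit Bern → queue [Sofia, Bogota, Perth, Delhi, Vilnius]
Visit Sofia → queue [Bogota, Perth, Delhi, Vilnius]
Visit Bogota → queue [Perth, Delhi, Vilnius]
Visit Perth → queue [Delhi, Vilnius]
Visit Delhi → queue [Vilnius]
Visit Vilnius → queue []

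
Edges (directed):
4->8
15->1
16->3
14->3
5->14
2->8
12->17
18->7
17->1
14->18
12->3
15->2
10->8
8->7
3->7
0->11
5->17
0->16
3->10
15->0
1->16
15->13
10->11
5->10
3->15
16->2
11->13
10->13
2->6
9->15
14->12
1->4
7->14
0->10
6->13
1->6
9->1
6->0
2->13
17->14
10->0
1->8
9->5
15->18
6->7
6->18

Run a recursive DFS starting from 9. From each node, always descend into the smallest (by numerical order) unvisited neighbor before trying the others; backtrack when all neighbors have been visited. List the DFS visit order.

Visit 9
9 → 1
1 → 4
4 → 8
8 → 7
7 → 14
14 → 3
3 → 10
10 → 0
0 → 11
11 → 13
0 → 16
16 → 2
2 → 6
6 → 18
3 → 15
14 → 12
12 → 17
9 → 5

9 1 4 8 7 14 3 10 0 11 13 16 2 6 18 15 12 17 5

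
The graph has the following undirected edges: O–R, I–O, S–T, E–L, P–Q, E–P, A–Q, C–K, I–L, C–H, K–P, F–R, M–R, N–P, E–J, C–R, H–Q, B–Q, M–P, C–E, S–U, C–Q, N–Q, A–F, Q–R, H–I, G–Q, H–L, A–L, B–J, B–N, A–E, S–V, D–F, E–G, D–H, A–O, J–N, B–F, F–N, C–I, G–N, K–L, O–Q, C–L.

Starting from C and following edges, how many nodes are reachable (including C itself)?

18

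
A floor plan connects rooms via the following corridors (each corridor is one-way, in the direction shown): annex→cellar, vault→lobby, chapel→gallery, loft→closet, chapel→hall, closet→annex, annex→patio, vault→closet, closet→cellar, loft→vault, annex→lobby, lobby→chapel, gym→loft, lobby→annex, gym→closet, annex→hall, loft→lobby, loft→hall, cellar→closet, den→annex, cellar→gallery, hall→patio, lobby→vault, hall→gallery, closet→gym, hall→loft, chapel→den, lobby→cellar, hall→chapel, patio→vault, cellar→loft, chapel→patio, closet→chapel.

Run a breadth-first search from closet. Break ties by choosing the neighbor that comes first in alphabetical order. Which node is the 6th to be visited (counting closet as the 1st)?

Visit closet; enqueue annex, cellar, chapel, gym → queue [annex, cellar, chapel, gym]
Visit annex; enqueue hall, lobby, patio → queue [cellar, chapel, gym, hall, lobby, patio]
Visit cellar; enqueue gallery, loft → queue [chapel, gym, hall, lobby, patio, gallery, loft]
Visit chapel; enqueue den → queue [gym, hall, lobby, patio, gallery, loft, den]
Visit gym → queue [hall, lobby, patio, gallery, loft, den]
Visit hall → queue [lobby, patio, gallery, loft, den]
Visit lobby; enqueue vault → queue [patio, gallery, loft, den, vault]
Visit patio → queue [gallery, loft, den, vault]
Visit gallery → queue [loft, den, vault]
Visit loft → queue [den, vault]
Visit den → queue [vault]
Visit vault → queue []

Visit order: closet, annex, cellar, chapel, gym, hall, lobby, patio, gallery, loft, den, vault

hall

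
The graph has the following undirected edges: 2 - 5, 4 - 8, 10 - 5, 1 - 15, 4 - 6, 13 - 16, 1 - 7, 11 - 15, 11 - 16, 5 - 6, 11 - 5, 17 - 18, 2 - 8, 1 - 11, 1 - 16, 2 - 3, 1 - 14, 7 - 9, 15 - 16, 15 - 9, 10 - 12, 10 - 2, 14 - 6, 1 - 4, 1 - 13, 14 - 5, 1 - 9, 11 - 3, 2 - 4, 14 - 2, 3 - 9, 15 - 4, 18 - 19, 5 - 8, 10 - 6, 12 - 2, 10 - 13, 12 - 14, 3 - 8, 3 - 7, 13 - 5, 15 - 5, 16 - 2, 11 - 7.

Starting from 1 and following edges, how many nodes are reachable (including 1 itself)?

16

BFS from 1 visits: 1, 4, 7, 9, 11, 13, 14, 15, 16, 2, 6, 8, 3, 5, 10, 12
Reachable nodes: 16 of 19 total.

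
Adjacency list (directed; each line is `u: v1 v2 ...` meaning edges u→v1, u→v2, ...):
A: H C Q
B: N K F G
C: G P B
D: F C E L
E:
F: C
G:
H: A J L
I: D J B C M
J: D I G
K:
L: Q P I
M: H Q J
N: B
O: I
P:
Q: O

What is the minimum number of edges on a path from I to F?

Level 0: I
Level 1: B, C, D, J, M
Level 2: E, F, G, H, K, L, N, P, Q
Level 3: A, O
F first appears at level 2.

2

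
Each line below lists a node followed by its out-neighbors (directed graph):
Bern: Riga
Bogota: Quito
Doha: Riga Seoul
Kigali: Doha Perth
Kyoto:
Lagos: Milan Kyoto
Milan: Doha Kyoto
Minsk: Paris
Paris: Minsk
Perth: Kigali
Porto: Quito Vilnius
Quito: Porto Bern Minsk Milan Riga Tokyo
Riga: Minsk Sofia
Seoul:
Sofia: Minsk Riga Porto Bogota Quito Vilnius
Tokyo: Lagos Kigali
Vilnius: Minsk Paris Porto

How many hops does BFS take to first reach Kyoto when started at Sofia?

3

Level 0: Sofia
Level 1: Bogota, Minsk, Porto, Quito, Riga, Vilnius
Level 2: Bern, Milan, Paris, Tokyo
Level 3: Doha, Kigali, Kyoto, Lagos
Level 4: Perth, Seoul
Kyoto first appears at level 3.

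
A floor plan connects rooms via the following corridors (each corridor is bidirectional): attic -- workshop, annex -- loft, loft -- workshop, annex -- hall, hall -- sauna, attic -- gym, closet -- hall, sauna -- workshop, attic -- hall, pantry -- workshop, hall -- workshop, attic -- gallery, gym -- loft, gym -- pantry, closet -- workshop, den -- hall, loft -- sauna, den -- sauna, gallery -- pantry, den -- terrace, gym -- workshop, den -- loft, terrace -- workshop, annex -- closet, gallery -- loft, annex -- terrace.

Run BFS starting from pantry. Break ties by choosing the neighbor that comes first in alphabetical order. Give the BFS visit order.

Visit pantry; enqueue gallery, gym, workshop → queue [gallery, gym, workshop]
Visit gallery; enqueue attic, loft → queue [gym, workshop, attic, loft]
Visit gym → queue [workshop, attic, loft]
Visit workshop; enqueue closet, hall, sauna, terrace → queue [attic, loft, closet, hall, sauna, terrace]
Visit attic → queue [loft, closet, hall, sauna, terrace]
Visit loft; enqueue annex, den → queue [closet, hall, sauna, terrace, annex, den]
Visit closet → queue [hall, sauna, terrace, annex, den]
Visit hall → queue [sauna, terrace, annex, den]
Visit sauna → queue [terrace, annex, den]
Visit terrace → queue [annex, den]
Visit annex → queue [den]
Visit den → queue []

pantry, gallery, gym, workshop, attic, loft, closet, hall, sauna, terrace, annex, den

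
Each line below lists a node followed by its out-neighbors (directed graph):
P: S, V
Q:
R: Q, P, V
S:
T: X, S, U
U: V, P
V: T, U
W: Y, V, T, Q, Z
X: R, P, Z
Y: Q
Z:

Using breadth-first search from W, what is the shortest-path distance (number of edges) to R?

3

Level 0: W
Level 1: Q, T, V, Y, Z
Level 2: S, U, X
Level 3: P, R
R first appears at level 3.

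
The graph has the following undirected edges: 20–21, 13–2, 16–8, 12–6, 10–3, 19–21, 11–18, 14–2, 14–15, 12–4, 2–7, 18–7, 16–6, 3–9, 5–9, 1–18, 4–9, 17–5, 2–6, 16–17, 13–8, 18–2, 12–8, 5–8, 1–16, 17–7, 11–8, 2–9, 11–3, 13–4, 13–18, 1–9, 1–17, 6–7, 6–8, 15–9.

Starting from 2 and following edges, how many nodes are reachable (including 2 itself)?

18

BFS from 2 visits: 2, 6, 7, 9, 13, 14, 18, 8, 12, 16, 17, 1, 3, 4, 5, 15, 11, 10
Reachable nodes: 18 of 21 total.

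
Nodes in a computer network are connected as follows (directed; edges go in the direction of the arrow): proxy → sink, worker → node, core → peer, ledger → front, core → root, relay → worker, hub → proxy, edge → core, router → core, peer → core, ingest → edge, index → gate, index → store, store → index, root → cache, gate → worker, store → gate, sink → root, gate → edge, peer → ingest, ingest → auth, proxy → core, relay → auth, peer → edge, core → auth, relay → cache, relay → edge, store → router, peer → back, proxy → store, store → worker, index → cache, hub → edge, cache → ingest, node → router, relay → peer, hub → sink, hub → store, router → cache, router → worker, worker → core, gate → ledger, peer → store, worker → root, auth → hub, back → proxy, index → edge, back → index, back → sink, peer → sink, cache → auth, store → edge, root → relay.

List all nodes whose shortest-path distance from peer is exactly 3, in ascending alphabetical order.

Level 0: peer
Level 1: back, core, edge, ingest, sink, store
Level 2: auth, gate, index, proxy, root, router, worker
Level 3: cache, hub, ledger, node, relay
Level 4: front

cache, hub, ledger, node, relay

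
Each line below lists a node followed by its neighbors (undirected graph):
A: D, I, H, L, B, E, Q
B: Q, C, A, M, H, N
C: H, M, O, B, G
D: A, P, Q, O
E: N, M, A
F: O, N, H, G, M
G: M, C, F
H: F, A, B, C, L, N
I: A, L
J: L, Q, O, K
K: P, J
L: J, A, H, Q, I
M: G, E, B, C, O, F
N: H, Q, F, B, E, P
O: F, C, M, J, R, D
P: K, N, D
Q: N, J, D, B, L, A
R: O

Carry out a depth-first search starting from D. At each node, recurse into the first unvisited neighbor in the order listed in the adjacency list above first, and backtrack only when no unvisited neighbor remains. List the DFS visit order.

Visit D
D → A
A → I
I → L
L → J
J → Q
Q → N
N → H
H → F
F → O
O → C
C → M
M → G
M → E
M → B
O → R
N → P
P → K

D → A → I → L → J → Q → N → H → F → O → C → M → G → E → B → R → P → K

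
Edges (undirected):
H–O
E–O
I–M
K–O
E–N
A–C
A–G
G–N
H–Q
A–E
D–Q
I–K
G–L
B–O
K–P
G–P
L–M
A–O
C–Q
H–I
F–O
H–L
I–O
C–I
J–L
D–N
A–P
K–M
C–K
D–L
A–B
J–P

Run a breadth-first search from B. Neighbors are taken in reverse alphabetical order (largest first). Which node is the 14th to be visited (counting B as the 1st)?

L

Visit B; enqueue O, A → queue [O, A]
Visit O; enqueue K, I, H, F, E → queue [A, K, I, H, F, E]
Visit A; enqueue P, G, C → queue [K, I, H, F, E, P, G, C]
Visit K; enqueue M → queue [I, H, F, E, P, G, C, M]
Visit I → queue [H, F, E, P, G, C, M]
Visit H; enqueue Q, L → queue [F, E, P, G, C, M, Q, L]
Visit F → queue [E, P, G, C, M, Q, L]
Visit E; enqueue N → queue [P, G, C, M, Q, L, N]
Visit P; enqueue J → queue [G, C, M, Q, L, N, J]
Visit G → queue [C, M, Q, L, N, J]
Visit C → queue [M, Q, L, N, J]
Visit M → queue [Q, L, N, J]
Visit Q; enqueue D → queue [L, N, J, D]
Visit L → queue [N, J, D]
Visit N → queue [J, D]
Visit J → queue [D]
Visit D → queue []

Visit order: B, O, A, K, I, H, F, E, P, G, C, M, Q, L, N, J, D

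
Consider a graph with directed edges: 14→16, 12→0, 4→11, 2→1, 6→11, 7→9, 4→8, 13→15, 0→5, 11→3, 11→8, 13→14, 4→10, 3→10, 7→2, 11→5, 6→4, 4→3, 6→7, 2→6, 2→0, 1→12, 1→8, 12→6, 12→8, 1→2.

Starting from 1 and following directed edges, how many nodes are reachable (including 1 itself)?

BFS from 1 visits: 1, 12, 8, 2, 6, 0, 11, 7, 4, 5, 3, 9, 10
Reachable nodes: 13 of 17 total.

13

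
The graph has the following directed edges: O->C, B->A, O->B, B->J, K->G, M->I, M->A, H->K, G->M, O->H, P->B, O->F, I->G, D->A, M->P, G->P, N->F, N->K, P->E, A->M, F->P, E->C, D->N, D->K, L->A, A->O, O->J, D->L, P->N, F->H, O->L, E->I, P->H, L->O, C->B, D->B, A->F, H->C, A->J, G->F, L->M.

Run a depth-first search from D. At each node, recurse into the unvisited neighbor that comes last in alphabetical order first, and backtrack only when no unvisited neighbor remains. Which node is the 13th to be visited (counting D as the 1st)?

Visit D
D → N
N → K
K → G
G → P
P → H
H → C
C → B
B → J
B → A
A → O
O → L
L → M
M → I
O → F
P → E

Visit order: D, N, K, G, P, H, C, B, J, A, O, L, M, I, F, E

M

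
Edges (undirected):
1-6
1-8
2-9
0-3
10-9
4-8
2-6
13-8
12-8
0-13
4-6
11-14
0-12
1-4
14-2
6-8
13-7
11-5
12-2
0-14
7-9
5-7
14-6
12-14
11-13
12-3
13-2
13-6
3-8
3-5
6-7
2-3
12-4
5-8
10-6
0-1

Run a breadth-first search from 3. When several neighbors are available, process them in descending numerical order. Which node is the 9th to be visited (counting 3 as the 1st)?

Visit 3; enqueue 12, 8, 5, 2, 0 → queue [12, 8, 5, 2, 0]
Visit 12; enqueue 14, 4 → queue [8, 5, 2, 0, 14, 4]
Visit 8; enqueue 13, 6, 1 → queue [5, 2, 0, 14, 4, 13, 6, 1]
Visit 5; enqueue 11, 7 → queue [2, 0, 14, 4, 13, 6, 1, 11, 7]
Visit 2; enqueue 9 → queue [0, 14, 4, 13, 6, 1, 11, 7, 9]
Visit 0 → queue [14, 4, 13, 6, 1, 11, 7, 9]
Visit 14 → queue [4, 13, 6, 1, 11, 7, 9]
Visit 4 → queue [13, 6, 1, 11, 7, 9]
Visit 13 → queue [6, 1, 11, 7, 9]
Visit 6; enqueue 10 → queue [1, 11, 7, 9, 10]
Visit 1 → queue [11, 7, 9, 10]
Visit 11 → queue [7, 9, 10]
Visit 7 → queue [9, 10]
Visit 9 → queue [10]
Visit 10 → queue []

Visit order: 3, 12, 8, 5, 2, 0, 14, 4, 13, 6, 1, 11, 7, 9, 10

13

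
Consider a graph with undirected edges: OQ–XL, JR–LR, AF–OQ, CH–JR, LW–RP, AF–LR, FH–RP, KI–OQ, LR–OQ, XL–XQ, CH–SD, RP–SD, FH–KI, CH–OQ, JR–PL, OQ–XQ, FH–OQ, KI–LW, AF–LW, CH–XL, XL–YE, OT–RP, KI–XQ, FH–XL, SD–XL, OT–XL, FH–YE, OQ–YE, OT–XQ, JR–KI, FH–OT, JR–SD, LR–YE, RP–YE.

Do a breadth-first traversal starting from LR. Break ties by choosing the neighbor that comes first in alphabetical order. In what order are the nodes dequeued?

LR → AF → JR → OQ → YE → LW → CH → KI → PL → SD → FH → XL → XQ → RP → OT

Visit LR; enqueue AF, JR, OQ, YE → queue [AF, JR, OQ, YE]
Visit AF; enqueue LW → queue [JR, OQ, YE, LW]
Visit JR; enqueue CH, KI, PL, SD → queue [OQ, YE, LW, CH, KI, PL, SD]
Visit OQ; enqueue FH, XL, XQ → queue [YE, LW, CH, KI, PL, SD, FH, XL, XQ]
Visit YE; enqueue RP → queue [LW, CH, KI, PL, SD, FH, XL, XQ, RP]
Visit LW → queue [CH, KI, PL, SD, FH, XL, XQ, RP]
Visit CH → queue [KI, PL, SD, FH, XL, XQ, RP]
Visit KI → queue [PL, SD, FH, XL, XQ, RP]
Visit PL → queue [SD, FH, XL, XQ, RP]
Visit SD → queue [FH, XL, XQ, RP]
Visit FH; enqueue OT → queue [XL, XQ, RP, OT]
Visit XL → queue [XQ, RP, OT]
Visit XQ → queue [RP, OT]
Visit RP → queue [OT]
Visit OT → queue []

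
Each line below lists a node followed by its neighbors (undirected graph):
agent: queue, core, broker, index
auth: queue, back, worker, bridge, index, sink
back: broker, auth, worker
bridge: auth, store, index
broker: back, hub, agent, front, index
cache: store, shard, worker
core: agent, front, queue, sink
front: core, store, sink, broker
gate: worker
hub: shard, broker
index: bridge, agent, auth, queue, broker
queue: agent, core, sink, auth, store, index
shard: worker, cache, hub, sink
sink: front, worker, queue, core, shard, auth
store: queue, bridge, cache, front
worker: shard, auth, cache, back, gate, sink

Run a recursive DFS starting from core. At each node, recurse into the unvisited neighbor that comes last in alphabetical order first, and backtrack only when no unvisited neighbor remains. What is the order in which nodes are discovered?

Visit core
core → sink
sink → worker
worker → shard
shard → hub
hub → broker
broker → index
index → queue
queue → store
store → front
store → cache
store → bridge
bridge → auth
auth → back
queue → agent
worker → gate

core -> sink -> worker -> shard -> hub -> broker -> index -> queue -> store -> front -> cache -> bridge -> auth -> back -> agent -> gate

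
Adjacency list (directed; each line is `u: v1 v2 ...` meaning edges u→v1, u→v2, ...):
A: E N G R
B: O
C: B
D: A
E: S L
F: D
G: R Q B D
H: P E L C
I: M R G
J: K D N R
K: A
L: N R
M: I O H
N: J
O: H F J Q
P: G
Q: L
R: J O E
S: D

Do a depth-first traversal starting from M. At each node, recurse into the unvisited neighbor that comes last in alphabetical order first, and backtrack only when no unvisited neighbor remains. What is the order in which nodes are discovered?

M → O → Q → L → R → J → N → K → A → G → D → B → E → S → H → P → C → F → I

Visit M
M → O
O → Q
Q → L
L → R
R → J
J → N
J → K
K → A
A → G
G → D
G → B
A → E
E → S
O → H
H → P
H → C
O → F
M → I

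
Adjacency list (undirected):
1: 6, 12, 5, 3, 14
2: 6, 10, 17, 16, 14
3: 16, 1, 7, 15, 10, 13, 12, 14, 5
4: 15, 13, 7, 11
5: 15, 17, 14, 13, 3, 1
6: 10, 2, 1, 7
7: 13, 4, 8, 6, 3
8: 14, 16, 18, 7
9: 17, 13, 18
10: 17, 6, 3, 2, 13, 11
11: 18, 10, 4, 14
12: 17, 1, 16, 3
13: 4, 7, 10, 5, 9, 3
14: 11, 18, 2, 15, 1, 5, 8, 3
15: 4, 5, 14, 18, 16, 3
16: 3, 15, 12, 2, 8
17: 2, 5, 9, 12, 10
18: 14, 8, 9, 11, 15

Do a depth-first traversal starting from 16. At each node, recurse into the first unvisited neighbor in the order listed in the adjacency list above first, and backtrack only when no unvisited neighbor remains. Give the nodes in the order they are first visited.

Visit 16
16 → 3
3 → 1
1 → 6
6 → 10
10 → 17
17 → 2
2 → 14
14 → 11
11 → 18
18 → 8
8 → 7
7 → 13
13 → 4
4 → 15
15 → 5
13 → 9
17 → 12

16 -> 3 -> 1 -> 6 -> 10 -> 17 -> 2 -> 14 -> 11 -> 18 -> 8 -> 7 -> 13 -> 4 -> 15 -> 5 -> 9 -> 12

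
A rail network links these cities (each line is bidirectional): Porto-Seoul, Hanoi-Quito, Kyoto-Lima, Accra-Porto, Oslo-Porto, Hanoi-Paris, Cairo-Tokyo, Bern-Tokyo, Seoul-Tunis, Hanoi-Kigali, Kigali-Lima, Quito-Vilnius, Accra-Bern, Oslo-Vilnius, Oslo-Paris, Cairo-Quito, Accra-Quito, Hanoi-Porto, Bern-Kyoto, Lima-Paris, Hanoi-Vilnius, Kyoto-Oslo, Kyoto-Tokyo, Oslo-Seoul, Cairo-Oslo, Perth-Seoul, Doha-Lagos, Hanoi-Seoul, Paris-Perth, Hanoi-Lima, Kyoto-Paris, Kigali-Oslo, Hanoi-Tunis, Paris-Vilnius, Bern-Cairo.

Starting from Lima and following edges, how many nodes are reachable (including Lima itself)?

16

BFS from Lima visits: Lima, Paris, Kyoto, Kigali, Hanoi, Vilnius, Perth, Oslo, Tokyo, Bern, Tunis, Seoul, Quito, Porto, Cairo, Accra
Reachable nodes: 16 of 18 total.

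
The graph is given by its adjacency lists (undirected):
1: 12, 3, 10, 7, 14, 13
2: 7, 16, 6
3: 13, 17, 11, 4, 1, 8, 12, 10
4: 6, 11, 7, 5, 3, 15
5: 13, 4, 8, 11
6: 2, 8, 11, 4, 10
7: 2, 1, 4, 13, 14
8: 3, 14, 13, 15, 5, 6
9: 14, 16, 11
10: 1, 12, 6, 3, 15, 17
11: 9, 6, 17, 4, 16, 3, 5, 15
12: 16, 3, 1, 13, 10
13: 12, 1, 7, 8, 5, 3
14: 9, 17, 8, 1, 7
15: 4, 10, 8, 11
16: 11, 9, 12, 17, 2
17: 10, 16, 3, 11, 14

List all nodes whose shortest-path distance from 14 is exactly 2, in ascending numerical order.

2, 3, 4, 5, 6, 10, 11, 12, 13, 15, 16

Level 0: 14
Level 1: 1, 7, 8, 9, 17
Level 2: 2, 3, 4, 5, 6, 10, 11, 12, 13, 15, 16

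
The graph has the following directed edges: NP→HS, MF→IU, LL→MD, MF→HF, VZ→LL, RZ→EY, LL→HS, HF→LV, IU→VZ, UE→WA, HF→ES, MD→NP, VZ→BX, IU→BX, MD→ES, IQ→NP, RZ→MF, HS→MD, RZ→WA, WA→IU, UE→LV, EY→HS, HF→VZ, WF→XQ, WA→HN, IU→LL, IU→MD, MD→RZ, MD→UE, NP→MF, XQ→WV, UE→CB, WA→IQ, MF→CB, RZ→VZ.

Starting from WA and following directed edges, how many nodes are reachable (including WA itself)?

18

BFS from WA visits: WA, IU, IQ, HN, VZ, MD, LL, BX, NP, UE, RZ, ES, HS, MF, LV, CB, EY, HF
Reachable nodes: 18 of 21 total.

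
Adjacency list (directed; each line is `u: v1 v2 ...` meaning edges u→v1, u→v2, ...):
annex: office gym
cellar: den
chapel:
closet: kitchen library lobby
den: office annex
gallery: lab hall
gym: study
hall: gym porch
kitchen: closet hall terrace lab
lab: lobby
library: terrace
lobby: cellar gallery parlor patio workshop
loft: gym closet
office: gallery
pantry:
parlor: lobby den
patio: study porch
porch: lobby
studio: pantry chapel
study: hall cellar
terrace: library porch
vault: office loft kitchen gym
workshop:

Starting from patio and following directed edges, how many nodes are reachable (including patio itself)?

BFS from patio visits: patio, study, porch, hall, cellar, lobby, gym, den, gallery, parlor, workshop, office, annex, lab
Reachable nodes: 14 of 23 total.

14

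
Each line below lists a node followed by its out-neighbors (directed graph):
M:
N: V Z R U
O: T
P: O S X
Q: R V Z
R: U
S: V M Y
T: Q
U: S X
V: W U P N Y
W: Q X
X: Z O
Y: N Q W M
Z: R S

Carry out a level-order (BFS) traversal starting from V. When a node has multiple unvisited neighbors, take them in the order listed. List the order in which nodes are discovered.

V, W, U, P, N, Y, Q, X, S, O, Z, R, M, T

Visit V; enqueue W, U, P, N, Y → queue [W, U, P, N, Y]
Visit W; enqueue Q, X → queue [U, P, N, Y, Q, X]
Visit U; enqueue S → queue [P, N, Y, Q, X, S]
Visit P; enqueue O → queue [N, Y, Q, X, S, O]
Visit N; enqueue Z, R → queue [Y, Q, X, S, O, Z, R]
Visit Y; enqueue M → queue [Q, X, S, O, Z, R, M]
Visit Q → queue [X, S, O, Z, R, M]
Visit X → queue [S, O, Z, R, M]
Visit S → queue [O, Z, R, M]
Visit O; enqueue T → queue [Z, R, M, T]
Visit Z → queue [R, M, T]
Visit R → queue [M, T]
Visit M → queue [T]
Visit T → queue []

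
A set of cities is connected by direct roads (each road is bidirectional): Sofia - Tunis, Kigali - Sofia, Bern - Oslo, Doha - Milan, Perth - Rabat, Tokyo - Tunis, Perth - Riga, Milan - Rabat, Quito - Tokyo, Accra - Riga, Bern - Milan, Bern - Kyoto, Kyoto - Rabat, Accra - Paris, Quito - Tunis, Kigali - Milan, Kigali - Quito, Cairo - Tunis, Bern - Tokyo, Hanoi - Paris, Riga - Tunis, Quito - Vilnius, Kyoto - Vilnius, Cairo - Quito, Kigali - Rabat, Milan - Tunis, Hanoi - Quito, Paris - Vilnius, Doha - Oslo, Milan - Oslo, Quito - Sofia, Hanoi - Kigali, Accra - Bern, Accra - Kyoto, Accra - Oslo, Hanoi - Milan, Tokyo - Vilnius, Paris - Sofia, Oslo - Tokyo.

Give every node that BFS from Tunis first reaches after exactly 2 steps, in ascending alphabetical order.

Accra, Bern, Doha, Hanoi, Kigali, Oslo, Paris, Perth, Rabat, Vilnius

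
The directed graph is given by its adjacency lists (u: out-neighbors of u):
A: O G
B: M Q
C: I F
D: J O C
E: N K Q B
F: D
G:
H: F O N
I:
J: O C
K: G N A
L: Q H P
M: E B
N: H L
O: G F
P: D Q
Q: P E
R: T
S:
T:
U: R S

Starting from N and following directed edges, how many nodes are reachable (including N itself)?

17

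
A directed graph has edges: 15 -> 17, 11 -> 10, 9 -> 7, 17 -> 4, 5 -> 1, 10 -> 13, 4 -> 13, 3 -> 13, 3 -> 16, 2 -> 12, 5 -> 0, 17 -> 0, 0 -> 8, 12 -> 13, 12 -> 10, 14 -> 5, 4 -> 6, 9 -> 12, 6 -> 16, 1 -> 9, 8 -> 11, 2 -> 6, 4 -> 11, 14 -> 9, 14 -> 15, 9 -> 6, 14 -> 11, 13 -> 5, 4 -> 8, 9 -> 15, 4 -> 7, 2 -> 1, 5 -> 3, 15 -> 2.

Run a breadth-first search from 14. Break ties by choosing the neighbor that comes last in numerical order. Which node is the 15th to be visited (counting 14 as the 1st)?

Visit 14; enqueue 15, 11, 9, 5 → queue [15, 11, 9, 5]
Visit 15; enqueue 17, 2 → queue [11, 9, 5, 17, 2]
Visit 11; enqueue 10 → queue [9, 5, 17, 2, 10]
Visit 9; enqueue 12, 7, 6 → queue [5, 17, 2, 10, 12, 7, 6]
Visit 5; enqueue 3, 1, 0 → queue [17, 2, 10, 12, 7, 6, 3, 1, 0]
Visit 17; enqueue 4 → queue [2, 10, 12, 7, 6, 3, 1, 0, 4]
Visit 2 → queue [10, 12, 7, 6, 3, 1, 0, 4]
Visit 10; enqueue 13 → queue [12, 7, 6, 3, 1, 0, 4, 13]
Visit 12 → queue [7, 6, 3, 1, 0, 4, 13]
Visit 7 → queue [6, 3, 1, 0, 4, 13]
Visit 6; enqueue 16 → queue [3, 1, 0, 4, 13, 16]
Visit 3 → queue [1, 0, 4, 13, 16]
Visit 1 → queue [0, 4, 13, 16]
Visit 0; enqueue 8 → queue [4, 13, 16, 8]
Visit 4 → queue [13, 16, 8]
Visit 13 → queue [16, 8]
Visit 16 → queue [8]
Visit 8 → queue []

Visit order: 14, 15, 11, 9, 5, 17, 2, 10, 12, 7, 6, 3, 1, 0, 4, 13, 16, 8

4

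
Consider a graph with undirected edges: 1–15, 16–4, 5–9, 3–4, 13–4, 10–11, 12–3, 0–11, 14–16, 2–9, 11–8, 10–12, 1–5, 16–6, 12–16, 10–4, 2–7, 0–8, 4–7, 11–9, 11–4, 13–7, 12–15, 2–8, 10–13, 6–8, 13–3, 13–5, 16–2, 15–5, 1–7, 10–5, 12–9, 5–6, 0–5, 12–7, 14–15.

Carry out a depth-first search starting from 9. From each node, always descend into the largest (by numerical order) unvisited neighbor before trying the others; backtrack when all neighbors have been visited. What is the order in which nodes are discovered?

9 12 16 14 15 5 13 10 11 8 6 2 7 4 3 1 0

Visit 9
9 → 12
12 → 16
16 → 14
14 → 15
15 → 5
5 → 13
13 → 10
10 → 11
11 → 8
8 → 6
8 → 2
2 → 7
7 → 4
4 → 3
7 → 1
8 → 0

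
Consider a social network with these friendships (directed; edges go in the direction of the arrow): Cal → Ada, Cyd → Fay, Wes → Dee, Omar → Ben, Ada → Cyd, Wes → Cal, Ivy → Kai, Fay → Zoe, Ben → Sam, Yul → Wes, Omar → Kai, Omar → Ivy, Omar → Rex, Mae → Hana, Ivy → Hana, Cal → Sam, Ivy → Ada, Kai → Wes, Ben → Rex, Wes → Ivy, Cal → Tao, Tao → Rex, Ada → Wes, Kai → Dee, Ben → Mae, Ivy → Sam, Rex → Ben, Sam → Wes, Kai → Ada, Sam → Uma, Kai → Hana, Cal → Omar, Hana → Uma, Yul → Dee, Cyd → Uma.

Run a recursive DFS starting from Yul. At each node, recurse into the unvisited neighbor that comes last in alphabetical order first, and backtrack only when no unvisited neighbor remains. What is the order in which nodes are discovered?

Visit Yul
Yul → Wes
Wes → Ivy
Ivy → Sam
Sam → Uma
Ivy → Kai
Kai → Hana
Kai → Dee
Kai → Ada
Ada → Cyd
Cyd → Fay
Fay → Zoe
Wes → Cal
Cal → Tao
Tao → Rex
Rex → Ben
Ben → Mae
Cal → Omar

Yul, Wes, Ivy, Sam, Uma, Kai, Hana, Dee, Ada, Cyd, Fay, Zoe, Cal, Tao, Rex, Ben, Mae, Omar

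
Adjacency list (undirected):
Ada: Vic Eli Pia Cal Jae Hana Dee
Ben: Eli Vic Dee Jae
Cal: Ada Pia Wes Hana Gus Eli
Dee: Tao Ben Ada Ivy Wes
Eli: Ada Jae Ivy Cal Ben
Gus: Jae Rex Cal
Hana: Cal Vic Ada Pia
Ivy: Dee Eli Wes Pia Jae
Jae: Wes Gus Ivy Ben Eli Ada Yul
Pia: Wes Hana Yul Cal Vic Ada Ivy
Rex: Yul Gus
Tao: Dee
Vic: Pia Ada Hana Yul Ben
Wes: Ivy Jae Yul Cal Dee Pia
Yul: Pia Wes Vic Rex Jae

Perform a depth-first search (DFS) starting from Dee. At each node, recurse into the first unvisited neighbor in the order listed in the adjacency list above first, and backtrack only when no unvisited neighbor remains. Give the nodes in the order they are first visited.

Dee Tao Ben Eli Ada Vic Pia Wes Ivy Jae Gus Rex Yul Cal Hana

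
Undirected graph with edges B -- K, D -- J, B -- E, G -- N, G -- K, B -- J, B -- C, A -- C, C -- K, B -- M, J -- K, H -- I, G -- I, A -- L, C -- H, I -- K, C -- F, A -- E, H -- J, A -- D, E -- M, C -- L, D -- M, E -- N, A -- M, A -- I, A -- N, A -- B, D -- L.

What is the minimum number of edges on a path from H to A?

Level 0: H
Level 1: C, I, J
Level 2: A, B, D, F, G, K, L
Level 3: E, M, N
A first appears at level 2.

2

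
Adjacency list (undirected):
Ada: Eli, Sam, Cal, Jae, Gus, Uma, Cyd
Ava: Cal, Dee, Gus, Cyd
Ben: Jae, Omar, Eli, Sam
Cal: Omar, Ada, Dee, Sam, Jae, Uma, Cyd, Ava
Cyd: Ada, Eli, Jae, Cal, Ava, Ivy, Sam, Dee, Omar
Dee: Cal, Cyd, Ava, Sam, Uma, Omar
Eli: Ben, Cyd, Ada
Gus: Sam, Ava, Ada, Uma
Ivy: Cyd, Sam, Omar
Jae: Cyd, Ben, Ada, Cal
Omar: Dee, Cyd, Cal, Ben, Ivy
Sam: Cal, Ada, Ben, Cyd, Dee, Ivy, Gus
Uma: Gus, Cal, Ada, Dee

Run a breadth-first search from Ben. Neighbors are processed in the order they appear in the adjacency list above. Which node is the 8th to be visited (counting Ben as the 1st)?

Cal

Visit Ben; enqueue Jae, Omar, Eli, Sam → queue [Jae, Omar, Eli, Sam]
Visit Jae; enqueue Cyd, Ada, Cal → queue [Omar, Eli, Sam, Cyd, Ada, Cal]
Visit Omar; enqueue Dee, Ivy → queue [Eli, Sam, Cyd, Ada, Cal, Dee, Ivy]
Visit Eli → queue [Sam, Cyd, Ada, Cal, Dee, Ivy]
Visit Sam; enqueue Gus → queue [Cyd, Ada, Cal, Dee, Ivy, Gus]
Visit Cyd; enqueue Ava → queue [Ada, Cal, Dee, Ivy, Gus, Ava]
Visit Ada; enqueue Uma → queue [Cal, Dee, Ivy, Gus, Ava, Uma]
Visit Cal → queue [Dee, Ivy, Gus, Ava, Uma]
Visit Dee → queue [Ivy, Gus, Ava, Uma]
Visit Ivy → queue [Gus, Ava, Uma]
Visit Gus → queue [Ava, Uma]
Visit Ava → queue [Uma]
Visit Uma → queue []

Visit order: Ben, Jae, Omar, Eli, Sam, Cyd, Ada, Cal, Dee, Ivy, Gus, Ava, Uma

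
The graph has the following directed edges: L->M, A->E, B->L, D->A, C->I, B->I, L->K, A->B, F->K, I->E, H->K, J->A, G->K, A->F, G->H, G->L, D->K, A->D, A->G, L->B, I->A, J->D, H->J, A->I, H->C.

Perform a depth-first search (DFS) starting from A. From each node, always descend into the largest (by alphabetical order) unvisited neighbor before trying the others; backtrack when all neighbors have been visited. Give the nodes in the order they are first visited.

Visit A
A → I
I → E
A → G
G → L
L → M
L → K
L → B
G → H
H → J
J → D
H → C
A → F

A, I, E, G, L, M, K, B, H, J, D, C, F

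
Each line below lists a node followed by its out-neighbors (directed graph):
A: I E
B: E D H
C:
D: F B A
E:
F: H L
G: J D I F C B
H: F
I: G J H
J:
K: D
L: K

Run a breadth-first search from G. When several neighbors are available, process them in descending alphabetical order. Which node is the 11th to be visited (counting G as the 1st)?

E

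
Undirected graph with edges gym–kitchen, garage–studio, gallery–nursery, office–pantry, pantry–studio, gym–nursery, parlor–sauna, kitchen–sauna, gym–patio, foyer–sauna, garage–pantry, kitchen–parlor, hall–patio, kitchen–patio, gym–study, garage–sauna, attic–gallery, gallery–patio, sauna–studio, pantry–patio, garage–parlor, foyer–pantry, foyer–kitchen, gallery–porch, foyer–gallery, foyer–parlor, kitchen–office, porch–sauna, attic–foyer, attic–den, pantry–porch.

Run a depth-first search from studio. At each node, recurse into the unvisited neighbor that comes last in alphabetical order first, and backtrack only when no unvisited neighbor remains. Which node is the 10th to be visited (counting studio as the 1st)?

gallery

Visit studio
studio → sauna
sauna → porch
porch → pantry
pantry → patio
patio → kitchen
kitchen → parlor
parlor → garage
parlor → foyer
foyer → gallery
gallery → nursery
nursery → gym
gym → study
gallery → attic
attic → den
kitchen → office
patio → hall

Visit order: studio, sauna, porch, pantry, patio, kitchen, parlor, garage, foyer, gallery, nursery, gym, study, attic, den, office, hall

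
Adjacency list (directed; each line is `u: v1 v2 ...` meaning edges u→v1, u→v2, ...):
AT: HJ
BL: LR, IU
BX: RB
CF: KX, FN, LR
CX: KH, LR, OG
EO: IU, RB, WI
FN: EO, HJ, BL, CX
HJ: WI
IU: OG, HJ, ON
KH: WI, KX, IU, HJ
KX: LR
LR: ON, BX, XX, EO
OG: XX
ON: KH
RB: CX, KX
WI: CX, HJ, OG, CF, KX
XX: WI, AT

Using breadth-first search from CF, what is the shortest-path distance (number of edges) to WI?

3

Level 0: CF
Level 1: FN, KX, LR
Level 2: BL, BX, CX, EO, HJ, ON, XX
Level 3: AT, IU, KH, OG, RB, WI
WI first appears at level 3.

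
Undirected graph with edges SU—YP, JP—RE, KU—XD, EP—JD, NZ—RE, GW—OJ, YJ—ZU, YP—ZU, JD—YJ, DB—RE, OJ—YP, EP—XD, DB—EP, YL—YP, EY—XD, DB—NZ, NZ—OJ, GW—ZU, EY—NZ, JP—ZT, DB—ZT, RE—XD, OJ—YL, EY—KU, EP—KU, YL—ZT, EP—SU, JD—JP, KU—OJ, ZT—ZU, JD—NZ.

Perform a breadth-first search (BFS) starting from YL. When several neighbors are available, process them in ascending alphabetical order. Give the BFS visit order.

YL, OJ, YP, ZT, GW, KU, NZ, SU, ZU, DB, JP, EP, EY, XD, JD, RE, YJ

Visit YL; enqueue OJ, YP, ZT → queue [OJ, YP, ZT]
Visit OJ; enqueue GW, KU, NZ → queue [YP, ZT, GW, KU, NZ]
Visit YP; enqueue SU, ZU → queue [ZT, GW, KU, NZ, SU, ZU]
Visit ZT; enqueue DB, JP → queue [GW, KU, NZ, SU, ZU, DB, JP]
Visit GW → queue [KU, NZ, SU, ZU, DB, JP]
Visit KU; enqueue EP, EY, XD → queue [NZ, SU, ZU, DB, JP, EP, EY, XD]
Visit NZ; enqueue JD, RE → queue [SU, ZU, DB, JP, EP, EY, XD, JD, RE]
Visit SU → queue [ZU, DB, JP, EP, EY, XD, JD, RE]
Visit ZU; enqueue YJ → queue [DB, JP, EP, EY, XD, JD, RE, YJ]
Visit DB → queue [JP, EP, EY, XD, JD, RE, YJ]
Visit JP → queue [EP, EY, XD, JD, RE, YJ]
Visit EP → queue [EY, XD, JD, RE, YJ]
Visit EY → queue [XD, JD, RE, YJ]
Visit XD → queue [JD, RE, YJ]
Visit JD → queue [RE, YJ]
Visit RE → queue [YJ]
Visit YJ → queue []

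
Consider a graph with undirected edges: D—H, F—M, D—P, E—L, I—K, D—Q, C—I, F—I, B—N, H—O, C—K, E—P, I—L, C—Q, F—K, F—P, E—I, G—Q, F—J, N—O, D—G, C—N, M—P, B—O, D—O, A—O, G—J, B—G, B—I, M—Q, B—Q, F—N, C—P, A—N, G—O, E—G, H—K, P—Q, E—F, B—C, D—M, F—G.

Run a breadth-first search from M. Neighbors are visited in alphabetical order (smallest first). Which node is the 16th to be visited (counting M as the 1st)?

A

Visit M; enqueue D, F, P, Q → queue [D, F, P, Q]
Visit D; enqueue G, H, O → queue [F, P, Q, G, H, O]
Visit F; enqueue E, I, J, K, N → queue [P, Q, G, H, O, E, I, J, K, N]
Visit P; enqueue C → queue [Q, G, H, O, E, I, J, K, N, C]
Visit Q; enqueue B → queue [G, H, O, E, I, J, K, N, C, B]
Visit G → queue [H, O, E, I, J, K, N, C, B]
Visit H → queue [O, E, I, J, K, N, C, B]
Visit O; enqueue A → queue [E, I, J, K, N, C, B, A]
Visit E; enqueue L → queue [I, J, K, N, C, B, A, L]
Visit I → queue [J, K, N, C, B, A, L]
Visit J → queue [K, N, C, B, A, L]
Visit K → queue [N, C, B, A, L]
Visit N → queue [C, B, A, L]
Visit C → queue [B, A, L]
Visit B → queue [A, L]
Visit A → queue [L]
Visit L → queue []

Visit order: M, D, F, P, Q, G, H, O, E, I, J, K, N, C, B, A, L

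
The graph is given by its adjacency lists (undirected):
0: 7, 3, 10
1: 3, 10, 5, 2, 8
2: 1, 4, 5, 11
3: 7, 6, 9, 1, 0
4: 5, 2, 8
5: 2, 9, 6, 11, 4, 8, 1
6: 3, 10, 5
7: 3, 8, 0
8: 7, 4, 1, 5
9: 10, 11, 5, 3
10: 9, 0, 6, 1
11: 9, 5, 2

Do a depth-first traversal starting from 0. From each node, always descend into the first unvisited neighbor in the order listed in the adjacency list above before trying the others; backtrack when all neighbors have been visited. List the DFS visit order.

Visit 0
0 → 7
7 → 3
3 → 6
6 → 10
10 → 9
9 → 11
11 → 5
5 → 2
2 → 1
1 → 8
8 → 4

0 7 3 6 10 9 11 5 2 1 8 4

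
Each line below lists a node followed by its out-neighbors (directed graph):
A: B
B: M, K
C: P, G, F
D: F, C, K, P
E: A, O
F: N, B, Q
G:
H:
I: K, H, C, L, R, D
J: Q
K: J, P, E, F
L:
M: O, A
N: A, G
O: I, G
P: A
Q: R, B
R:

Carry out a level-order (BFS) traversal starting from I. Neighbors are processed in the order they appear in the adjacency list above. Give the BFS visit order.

Visit I; enqueue K, H, C, L, R, D → queue [K, H, C, L, R, D]
Visit K; enqueue J, P, E, F → queue [H, C, L, R, D, J, P, E, F]
Visit H → queue [C, L, R, D, J, P, E, F]
Visit C; enqueue G → queue [L, R, D, J, P, E, F, G]
Visit L → queue [R, D, J, P, E, F, G]
Visit R → queue [D, J, P, E, F, G]
Visit D → queue [J, P, E, F, G]
Visit J; enqueue Q → queue [P, E, F, G, Q]
Visit P; enqueue A → queue [E, F, G, Q, A]
Visit E; enqueue O → queue [F, G, Q, A, O]
Visit F; enqueue N, B → queue [G, Q, A, O, N, B]
Visit G → queue [Q, A, O, N, B]
Visit Q → queue [A, O, N, B]
Visit A → queue [O, N, B]
Visit O → queue [N, B]
Visit N → queue [B]
Visit B; enqueue M → queue [M]
Visit M → queue []

I → K → H → C → L → R → D → J → P → E → F → G → Q → A → O → N → B → M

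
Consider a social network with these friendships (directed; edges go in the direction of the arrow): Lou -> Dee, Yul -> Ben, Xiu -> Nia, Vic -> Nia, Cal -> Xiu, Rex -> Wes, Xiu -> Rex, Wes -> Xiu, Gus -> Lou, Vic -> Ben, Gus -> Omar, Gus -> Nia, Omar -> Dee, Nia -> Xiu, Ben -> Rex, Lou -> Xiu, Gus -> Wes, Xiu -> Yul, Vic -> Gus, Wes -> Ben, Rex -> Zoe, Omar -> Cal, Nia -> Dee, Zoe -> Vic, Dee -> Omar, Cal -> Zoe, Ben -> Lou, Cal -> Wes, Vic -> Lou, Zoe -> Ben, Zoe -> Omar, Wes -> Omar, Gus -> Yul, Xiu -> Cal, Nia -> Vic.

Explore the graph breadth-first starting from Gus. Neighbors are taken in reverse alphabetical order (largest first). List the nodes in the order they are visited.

Gus → Yul → Wes → Omar → Nia → Lou → Ben → Xiu → Dee → Cal → Vic → Rex → Zoe

Visit Gus; enqueue Yul, Wes, Omar, Nia, Lou → queue [Yul, Wes, Omar, Nia, Lou]
Visit Yul; enqueue Ben → queue [Wes, Omar, Nia, Lou, Ben]
Visit Wes; enqueue Xiu → queue [Omar, Nia, Lou, Ben, Xiu]
Visit Omar; enqueue Dee, Cal → queue [Nia, Lou, Ben, Xiu, Dee, Cal]
Visit Nia; enqueue Vic → queue [Lou, Ben, Xiu, Dee, Cal, Vic]
Visit Lou → queue [Ben, Xiu, Dee, Cal, Vic]
Visit Ben; enqueue Rex → queue [Xiu, Dee, Cal, Vic, Rex]
Visit Xiu → queue [Dee, Cal, Vic, Rex]
Visit Dee → queue [Cal, Vic, Rex]
Visit Cal; enqueue Zoe → queue [Vic, Rex, Zoe]
Visit Vic → queue [Rex, Zoe]
Visit Rex → queue [Zoe]
Visit Zoe → queue []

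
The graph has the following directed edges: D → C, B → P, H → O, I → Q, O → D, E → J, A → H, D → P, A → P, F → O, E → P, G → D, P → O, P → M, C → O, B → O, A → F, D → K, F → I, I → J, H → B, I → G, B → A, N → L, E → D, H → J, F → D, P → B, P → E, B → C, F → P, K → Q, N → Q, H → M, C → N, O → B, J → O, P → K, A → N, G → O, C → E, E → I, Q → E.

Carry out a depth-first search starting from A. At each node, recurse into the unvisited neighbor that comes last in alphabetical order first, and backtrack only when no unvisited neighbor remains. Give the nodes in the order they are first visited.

A P O D K Q E J I G C N L B M H F

Visit A
A → P
P → O
O → D
D → K
K → Q
Q → E
E → J
E → I
I → G
D → C
C → N
N → L
O → B
P → M
A → H
A → F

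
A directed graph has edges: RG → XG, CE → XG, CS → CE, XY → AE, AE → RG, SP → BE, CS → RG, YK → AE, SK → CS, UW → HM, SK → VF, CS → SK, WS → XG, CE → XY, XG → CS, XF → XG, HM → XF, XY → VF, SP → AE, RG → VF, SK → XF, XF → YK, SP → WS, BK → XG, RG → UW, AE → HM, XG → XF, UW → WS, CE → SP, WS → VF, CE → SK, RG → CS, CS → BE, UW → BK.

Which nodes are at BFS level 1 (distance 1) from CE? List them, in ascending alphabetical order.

Level 0: CE
Level 1: SK, SP, XG, XY
Level 2: AE, BE, CS, VF, WS, XF
Level 3: HM, RG, YK
Level 4: UW
Level 5: BK

SK, SP, XG, XY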